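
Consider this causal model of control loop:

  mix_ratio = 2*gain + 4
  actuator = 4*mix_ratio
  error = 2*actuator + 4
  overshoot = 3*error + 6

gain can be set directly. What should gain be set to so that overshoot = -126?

Substituting into the actuator equation gives actuator = 8*gain + 16.
Substituting into the error equation gives error = 16*gain + 36.
Substituting into the overshoot equation gives overshoot = 48*gain + 114.
Solve 48*gain + 114 = -126: gain = (-126 - 114) / 48 = -5.

gain = -5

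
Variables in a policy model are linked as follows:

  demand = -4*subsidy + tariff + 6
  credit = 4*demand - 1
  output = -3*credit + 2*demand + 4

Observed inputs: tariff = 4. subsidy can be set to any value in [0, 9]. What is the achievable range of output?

Substituting into the demand equation gives demand = -4*subsidy + 10.
So credit = -16*subsidy + 39.
So output = 40*subsidy - 93.
Linear in subsidy, so extremes are at the endpoints: subsidy = 0 gives output = -93; subsidy = 9 gives output = 267.

-93 to 267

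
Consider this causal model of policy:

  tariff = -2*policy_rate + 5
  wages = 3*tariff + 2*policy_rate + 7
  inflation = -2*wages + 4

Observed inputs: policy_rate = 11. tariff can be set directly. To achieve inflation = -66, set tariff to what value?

tariff = 2

Intervening on tariff fixes its value directly, overriding its dependence on policy_rate.
Substituting into the wages equation gives wages = 3*tariff + 29.
This gives inflation = -6*tariff - 54.
Solve -6*tariff - 54 = -66: tariff = (-66 + 54) / -6 = 2.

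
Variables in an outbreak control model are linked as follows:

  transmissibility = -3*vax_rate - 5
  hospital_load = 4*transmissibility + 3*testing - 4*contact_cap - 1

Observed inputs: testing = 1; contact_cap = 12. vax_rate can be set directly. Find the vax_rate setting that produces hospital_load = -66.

Substituting into the hospital_load equation gives hospital_load = -12*vax_rate - 66.
Solve -12*vax_rate - 66 = -66: vax_rate = (-66 + 66) / -12 = 0.

vax_rate = 0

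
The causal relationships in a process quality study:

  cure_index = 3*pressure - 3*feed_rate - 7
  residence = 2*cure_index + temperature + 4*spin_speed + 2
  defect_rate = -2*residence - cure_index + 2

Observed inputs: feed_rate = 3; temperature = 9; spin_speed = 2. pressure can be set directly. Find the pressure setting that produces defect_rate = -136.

Substituting into the cure_index equation gives cure_index = 3*pressure - 16.
This gives residence = 6*pressure - 13.
Substituting into the defect_rate equation gives defect_rate = -15*pressure + 44.
Solve -15*pressure + 44 = -136: pressure = (-136 - 44) / -15 = 12.

pressure = 12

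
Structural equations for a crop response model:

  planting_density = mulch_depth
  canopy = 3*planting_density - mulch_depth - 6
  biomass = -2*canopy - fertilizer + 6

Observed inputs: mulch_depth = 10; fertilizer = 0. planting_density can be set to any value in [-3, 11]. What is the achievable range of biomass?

-28 to 56

Intervening on planting_density fixes its value directly, overriding its dependence on mulch_depth.
Substituting into the canopy equation gives canopy = 3*planting_density - 16.
This gives biomass = -6*planting_density + 38.
Linear in planting_density, so extremes are at the endpoints: planting_density = -3 gives biomass = 56; planting_density = 11 gives biomass = -28.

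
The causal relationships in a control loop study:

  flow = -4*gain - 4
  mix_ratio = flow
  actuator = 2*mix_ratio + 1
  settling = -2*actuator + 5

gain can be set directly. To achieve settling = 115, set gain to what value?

gain = 6

Substituting into the mix_ratio equation gives mix_ratio = -4*gain - 4.
Substituting into the actuator equation gives actuator = -8*gain - 7.
settling becomes 16*gain + 19.
Solve 16*gain + 19 = 115: gain = (115 - 19) / 16 = 6.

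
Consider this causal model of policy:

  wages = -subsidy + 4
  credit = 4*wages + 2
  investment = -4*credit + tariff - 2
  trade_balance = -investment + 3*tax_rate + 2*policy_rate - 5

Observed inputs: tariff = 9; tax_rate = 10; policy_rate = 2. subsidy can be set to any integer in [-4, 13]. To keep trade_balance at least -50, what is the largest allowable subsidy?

subsidy = 9

Substituting into the credit equation gives credit = -4*subsidy + 18.
So investment = 16*subsidy - 65.
This gives trade_balance = -16*subsidy + 94.
Require -16*subsidy + 94 ≥ -50, so subsidy ≤ 9.
The largest integer in [-4, 13] satisfying this is 9.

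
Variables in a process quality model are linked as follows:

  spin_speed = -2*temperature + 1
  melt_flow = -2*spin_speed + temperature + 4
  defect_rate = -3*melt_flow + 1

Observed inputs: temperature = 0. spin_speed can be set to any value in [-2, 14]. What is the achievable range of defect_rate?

-23 to 73

Intervening on spin_speed fixes its value directly, overriding its dependence on temperature.
Substituting into the melt_flow equation gives melt_flow = -2*spin_speed + 4.
defect_rate becomes 6*spin_speed - 11.
Linear in spin_speed, so extremes are at the endpoints: spin_speed = -2 gives defect_rate = -23; spin_speed = 14 gives defect_rate = 73.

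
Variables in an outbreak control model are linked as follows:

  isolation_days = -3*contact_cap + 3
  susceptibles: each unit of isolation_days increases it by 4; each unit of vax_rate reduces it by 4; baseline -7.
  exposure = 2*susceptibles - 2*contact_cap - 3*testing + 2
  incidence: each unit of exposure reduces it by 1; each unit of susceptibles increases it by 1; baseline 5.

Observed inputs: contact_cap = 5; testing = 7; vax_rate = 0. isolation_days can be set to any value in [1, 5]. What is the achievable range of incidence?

21 to 37

Intervening on isolation_days fixes its value directly, overriding its dependence on contact_cap.
Substituting into the susceptibles equation gives susceptibles = 4*isolation_days - 7.
So exposure = 8*isolation_days - 43.
So incidence = -4*isolation_days + 41.
Linear in isolation_days, so extremes are at the endpoints: isolation_days = 1 gives incidence = 37; isolation_days = 5 gives incidence = 21.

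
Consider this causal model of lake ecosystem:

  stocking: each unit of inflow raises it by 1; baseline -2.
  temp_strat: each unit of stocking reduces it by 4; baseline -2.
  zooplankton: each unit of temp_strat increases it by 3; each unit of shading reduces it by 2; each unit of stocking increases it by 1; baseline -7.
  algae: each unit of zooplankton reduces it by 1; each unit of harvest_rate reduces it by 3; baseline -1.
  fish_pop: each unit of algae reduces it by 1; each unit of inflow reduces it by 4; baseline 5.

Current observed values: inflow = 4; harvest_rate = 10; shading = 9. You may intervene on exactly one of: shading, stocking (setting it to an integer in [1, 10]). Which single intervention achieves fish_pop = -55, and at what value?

set stocking = 4

Intervening on shading: fish_pop = -2*shading - 15. Reaching -55 requires shading = 20, outside [1, 10].
Intervening on stocking: with other inputs at their observed values, fish_pop = -11*stocking - 11. Solving for -55 gives stocking = 4, within [1, 10].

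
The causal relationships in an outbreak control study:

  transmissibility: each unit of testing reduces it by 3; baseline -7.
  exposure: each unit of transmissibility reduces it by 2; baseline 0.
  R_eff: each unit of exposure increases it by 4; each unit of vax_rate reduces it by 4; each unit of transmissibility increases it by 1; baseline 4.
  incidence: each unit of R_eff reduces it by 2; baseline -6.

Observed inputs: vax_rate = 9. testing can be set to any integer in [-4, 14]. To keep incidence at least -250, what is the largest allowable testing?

testing = 5

Substituting into the exposure equation gives exposure = 6*testing + 14.
This gives R_eff = 21*testing + 17.
incidence becomes -42*testing - 40.
Require -42*testing - 40 ≥ -250, so testing ≤ 5.
The largest integer in [-4, 14] satisfying this is 5.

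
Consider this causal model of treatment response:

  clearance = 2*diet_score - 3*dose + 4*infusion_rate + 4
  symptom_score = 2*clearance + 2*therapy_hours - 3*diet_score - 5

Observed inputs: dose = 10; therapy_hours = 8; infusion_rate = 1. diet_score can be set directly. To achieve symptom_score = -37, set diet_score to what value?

Substituting into the clearance equation gives clearance = 2*diet_score - 22.
Substituting into the symptom_score equation gives symptom_score = diet_score - 33.
Solve diet_score - 33 = -37: diet_score = (-37 + 33) / 1 = -4.

diet_score = -4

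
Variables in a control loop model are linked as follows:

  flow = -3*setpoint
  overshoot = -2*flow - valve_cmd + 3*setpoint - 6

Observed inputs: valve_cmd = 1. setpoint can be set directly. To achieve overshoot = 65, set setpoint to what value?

setpoint = 8

Substituting into the overshoot equation gives overshoot = 9*setpoint - 7.
Solve 9*setpoint - 7 = 65: setpoint = (65 + 7) / 9 = 8.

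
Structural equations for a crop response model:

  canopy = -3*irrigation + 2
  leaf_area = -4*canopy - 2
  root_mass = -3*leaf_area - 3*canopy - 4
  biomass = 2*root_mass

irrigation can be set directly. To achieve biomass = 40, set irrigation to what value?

irrigation = 0

Substituting into the leaf_area equation gives leaf_area = 12*irrigation - 10.
Substituting into the root_mass equation gives root_mass = -27*irrigation + 20.
So biomass = -54*irrigation + 40.
Solve -54*irrigation + 40 = 40: irrigation = (40 - 40) / -54 = 0.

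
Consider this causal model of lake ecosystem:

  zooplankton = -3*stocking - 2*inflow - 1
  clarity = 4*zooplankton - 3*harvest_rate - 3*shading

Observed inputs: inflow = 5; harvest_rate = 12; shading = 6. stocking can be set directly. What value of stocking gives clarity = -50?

Substituting into the zooplankton equation gives zooplankton = -3*stocking - 11.
Substituting into the clarity equation gives clarity = -12*stocking - 98.
Solve -12*stocking - 98 = -50: stocking = (-50 + 98) / -12 = -4.

stocking = -4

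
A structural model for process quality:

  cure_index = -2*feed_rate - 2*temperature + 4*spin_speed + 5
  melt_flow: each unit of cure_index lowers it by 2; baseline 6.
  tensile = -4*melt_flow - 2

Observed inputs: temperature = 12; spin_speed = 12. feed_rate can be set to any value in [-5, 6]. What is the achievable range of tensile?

Substituting into the cure_index equation gives cure_index = -2*feed_rate + 29.
So melt_flow = 4*feed_rate - 52.
This gives tensile = -16*feed_rate + 206.
Linear in feed_rate, so extremes are at the endpoints: feed_rate = -5 gives tensile = 286; feed_rate = 6 gives tensile = 110.

110 to 286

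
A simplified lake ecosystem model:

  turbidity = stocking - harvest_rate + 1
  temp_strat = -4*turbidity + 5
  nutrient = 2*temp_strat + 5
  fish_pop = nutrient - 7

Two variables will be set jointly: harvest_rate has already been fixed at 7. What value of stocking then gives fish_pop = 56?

With harvest_rate held at 7:
Substituting into the turbidity equation gives turbidity = stocking - 6.
This gives temp_strat = -4*stocking + 29.
Substituting into the nutrient equation gives nutrient = -8*stocking + 63.
This gives fish_pop = -8*stocking + 56.
Solve -8*stocking + 56 = 56: stocking = (56 - 56) / -8 = 0.

stocking = 0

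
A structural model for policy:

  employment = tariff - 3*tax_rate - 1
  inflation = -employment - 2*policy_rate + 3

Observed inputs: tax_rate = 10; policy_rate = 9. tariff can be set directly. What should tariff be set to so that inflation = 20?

tariff = -4

Substituting into the employment equation gives employment = tariff - 31.
Substituting into the inflation equation gives inflation = -tariff + 16.
Solve -tariff + 16 = 20: tariff = (20 - 16) / -1 = -4.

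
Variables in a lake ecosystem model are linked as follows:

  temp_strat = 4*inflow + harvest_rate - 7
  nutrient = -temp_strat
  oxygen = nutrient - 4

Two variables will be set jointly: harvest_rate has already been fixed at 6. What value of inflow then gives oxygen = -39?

inflow = 9

With harvest_rate held at 6:
Substituting into the temp_strat equation gives temp_strat = 4*inflow - 1.
Substituting into the nutrient equation gives nutrient = -4*inflow + 1.
This gives oxygen = -4*inflow - 3.
Solve -4*inflow - 3 = -39: inflow = (-39 + 3) / -4 = 9.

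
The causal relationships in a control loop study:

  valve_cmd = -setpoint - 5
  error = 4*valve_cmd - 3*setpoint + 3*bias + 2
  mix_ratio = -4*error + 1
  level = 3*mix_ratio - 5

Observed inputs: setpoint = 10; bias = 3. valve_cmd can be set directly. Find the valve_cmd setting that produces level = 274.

Intervening on valve_cmd fixes its value directly, overriding its dependence on setpoint.
Substituting into the error equation gives error = 4*valve_cmd - 19.
mix_ratio becomes -16*valve_cmd + 77.
So level = -48*valve_cmd + 226.
Solve -48*valve_cmd + 226 = 274: valve_cmd = (274 - 226) / -48 = -1.

valve_cmd = -1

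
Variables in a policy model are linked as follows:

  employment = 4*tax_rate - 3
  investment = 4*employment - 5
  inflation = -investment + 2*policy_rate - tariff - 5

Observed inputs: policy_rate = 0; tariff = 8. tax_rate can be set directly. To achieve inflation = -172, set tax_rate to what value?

Substituting into the investment equation gives investment = 16*tax_rate - 17.
So inflation = -16*tax_rate + 4.
Solve -16*tax_rate + 4 = -172: tax_rate = (-172 - 4) / -16 = 11.

tax_rate = 11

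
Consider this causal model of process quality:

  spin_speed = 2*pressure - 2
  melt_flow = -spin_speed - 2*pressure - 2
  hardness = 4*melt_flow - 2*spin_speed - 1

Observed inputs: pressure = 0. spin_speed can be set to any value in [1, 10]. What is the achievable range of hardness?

Intervening on spin_speed fixes its value directly, overriding its dependence on pressure.
Substituting into the melt_flow equation gives melt_flow = -spin_speed - 2.
This gives hardness = -6*spin_speed - 9.
Linear in spin_speed, so extremes are at the endpoints: spin_speed = 1 gives hardness = -15; spin_speed = 10 gives hardness = -69.

-69 to -15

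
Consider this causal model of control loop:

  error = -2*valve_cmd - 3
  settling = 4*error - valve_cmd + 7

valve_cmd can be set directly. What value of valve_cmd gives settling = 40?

valve_cmd = -5

Substituting into the settling equation gives settling = -9*valve_cmd - 5.
Solve -9*valve_cmd - 5 = 40: valve_cmd = (40 + 5) / -9 = -5.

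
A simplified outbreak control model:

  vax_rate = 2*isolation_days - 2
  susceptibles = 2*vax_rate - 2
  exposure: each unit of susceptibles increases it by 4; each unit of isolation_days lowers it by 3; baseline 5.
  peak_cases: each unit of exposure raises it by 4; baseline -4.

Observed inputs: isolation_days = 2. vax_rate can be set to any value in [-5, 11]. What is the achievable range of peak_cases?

Intervening on vax_rate fixes its value directly, overriding its dependence on isolation_days.
Substituting into the exposure equation gives exposure = 8*vax_rate - 9.
Substituting into the peak_cases equation gives peak_cases = 32*vax_rate - 40.
Linear in vax_rate, so extremes are at the endpoints: vax_rate = -5 gives peak_cases = -200; vax_rate = 11 gives peak_cases = 312.

-200 to 312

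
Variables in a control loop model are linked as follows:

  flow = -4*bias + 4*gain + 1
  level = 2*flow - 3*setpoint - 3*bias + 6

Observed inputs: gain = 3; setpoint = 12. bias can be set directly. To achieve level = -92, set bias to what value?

Substituting into the flow equation gives flow = -4*bias + 13.
This gives level = -11*bias - 4.
Solve -11*bias - 4 = -92: bias = (-92 + 4) / -11 = 8.

bias = 8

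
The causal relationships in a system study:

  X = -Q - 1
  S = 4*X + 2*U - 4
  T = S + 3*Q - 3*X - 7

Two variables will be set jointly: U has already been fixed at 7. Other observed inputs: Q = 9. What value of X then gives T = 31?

With U held at 7:
Intervening on X fixes its value directly, overriding its dependence on Q.
Substituting into the S equation gives S = 4*X + 10.
Substituting into the T equation gives T = X + 30.
Solve X + 30 = 31: X = (31 - 30) / 1 = 1.

X = 1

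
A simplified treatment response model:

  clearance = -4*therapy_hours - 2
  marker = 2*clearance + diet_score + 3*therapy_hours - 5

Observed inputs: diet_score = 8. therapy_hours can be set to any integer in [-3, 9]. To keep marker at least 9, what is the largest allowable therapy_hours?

therapy_hours = -2

Substituting into the marker equation gives marker = -5*therapy_hours - 1.
Require -5*therapy_hours - 1 ≥ 9, so therapy_hours ≤ -2.
The largest integer in [-3, 9] satisfying this is -2.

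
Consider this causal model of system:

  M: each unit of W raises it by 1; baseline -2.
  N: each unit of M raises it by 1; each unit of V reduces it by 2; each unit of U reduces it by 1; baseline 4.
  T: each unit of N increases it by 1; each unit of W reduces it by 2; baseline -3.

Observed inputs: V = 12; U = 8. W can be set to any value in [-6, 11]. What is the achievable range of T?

-44 to -27

Substituting into the N equation gives N = W - 30.
Substituting into the T equation gives T = -W - 33.
Linear in W, so extremes are at the endpoints: W = -6 gives T = -27; W = 11 gives T = -44.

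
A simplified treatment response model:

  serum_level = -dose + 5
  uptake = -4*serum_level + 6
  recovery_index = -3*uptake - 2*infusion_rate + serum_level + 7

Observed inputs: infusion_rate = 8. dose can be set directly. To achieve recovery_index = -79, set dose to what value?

dose = 9

Substituting into the uptake equation gives uptake = 4*dose - 14.
Substituting into the recovery_index equation gives recovery_index = -13*dose + 38.
Solve -13*dose + 38 = -79: dose = (-79 - 38) / -13 = 9.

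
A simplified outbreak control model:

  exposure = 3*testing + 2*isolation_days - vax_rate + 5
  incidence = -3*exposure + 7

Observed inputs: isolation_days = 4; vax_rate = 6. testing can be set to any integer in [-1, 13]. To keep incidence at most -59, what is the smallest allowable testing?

Substituting into the exposure equation gives exposure = 3*testing + 7.
Substituting into the incidence equation gives incidence = -9*testing - 14.
Require -9*testing - 14 ≤ -59, so testing ≥ 5.
The smallest integer in [-1, 13] satisfying this is 5.

testing = 5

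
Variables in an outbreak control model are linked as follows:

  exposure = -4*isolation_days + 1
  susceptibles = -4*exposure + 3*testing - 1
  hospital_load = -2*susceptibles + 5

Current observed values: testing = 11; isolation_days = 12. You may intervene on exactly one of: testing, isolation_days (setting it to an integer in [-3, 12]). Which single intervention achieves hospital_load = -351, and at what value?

Intervening on testing: with other inputs at their observed values, hospital_load = -6*testing - 369. Solving for -351 gives testing = -3, within [-3, 12].
Intervening on isolation_days: hospital_load = -32*isolation_days - 51. Reaching -351 requires isolation_days = 75/8, not an integer.

set testing = -3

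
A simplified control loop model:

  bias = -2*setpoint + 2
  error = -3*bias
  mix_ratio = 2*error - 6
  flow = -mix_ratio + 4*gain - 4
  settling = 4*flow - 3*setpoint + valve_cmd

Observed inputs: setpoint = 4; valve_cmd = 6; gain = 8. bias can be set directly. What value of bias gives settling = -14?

Intervening on bias fixes its value directly, overriding its dependence on setpoint.
Substituting into the mix_ratio equation gives mix_ratio = -6*bias - 6.
Substituting into the flow equation gives flow = 6*bias + 34.
So settling = 24*bias + 130.
Solve 24*bias + 130 = -14: bias = (-14 - 130) / 24 = -6.

bias = -6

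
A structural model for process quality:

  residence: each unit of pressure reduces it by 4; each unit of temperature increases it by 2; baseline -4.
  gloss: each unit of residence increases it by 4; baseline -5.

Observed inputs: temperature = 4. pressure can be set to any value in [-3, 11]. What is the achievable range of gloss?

-165 to 59

Substituting into the residence equation gives residence = -4*pressure + 4.
This gives gloss = -16*pressure + 11.
Linear in pressure, so extremes are at the endpoints: pressure = -3 gives gloss = 59; pressure = 11 gives gloss = -165.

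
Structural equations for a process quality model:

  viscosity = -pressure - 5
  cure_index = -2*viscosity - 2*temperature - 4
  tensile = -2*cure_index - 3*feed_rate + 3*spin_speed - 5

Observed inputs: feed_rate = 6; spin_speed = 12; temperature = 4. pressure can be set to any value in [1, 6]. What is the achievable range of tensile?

Substituting into the cure_index equation gives cure_index = 2*pressure - 2.
This gives tensile = -4*pressure + 17.
Linear in pressure, so extremes are at the endpoints: pressure = 1 gives tensile = 13; pressure = 6 gives tensile = -7.

-7 to 13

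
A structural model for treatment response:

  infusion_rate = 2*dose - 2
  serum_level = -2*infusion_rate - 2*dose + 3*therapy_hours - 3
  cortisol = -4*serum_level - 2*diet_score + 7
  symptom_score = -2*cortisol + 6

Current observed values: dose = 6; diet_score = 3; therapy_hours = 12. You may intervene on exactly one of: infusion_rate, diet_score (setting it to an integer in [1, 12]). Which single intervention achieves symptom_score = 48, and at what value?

Intervening on infusion_rate: symptom_score = -16*infusion_rate + 172. Reaching 48 requires infusion_rate = 31/4, not an integer.
Intervening on diet_score: with other inputs at their observed values, symptom_score = 4*diet_score. Solving for 48 gives diet_score = 12, within [1, 12].

set diet_score = 12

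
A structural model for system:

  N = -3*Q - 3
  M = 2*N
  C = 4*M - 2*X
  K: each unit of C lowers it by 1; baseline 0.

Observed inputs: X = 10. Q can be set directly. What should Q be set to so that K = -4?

Substituting into the M equation gives M = -6*Q - 6.
Substituting into the C equation gives C = -24*Q - 44.
K becomes 24*Q + 44.
Solve 24*Q + 44 = -4: Q = (-4 - 44) / 24 = -2.

Q = -2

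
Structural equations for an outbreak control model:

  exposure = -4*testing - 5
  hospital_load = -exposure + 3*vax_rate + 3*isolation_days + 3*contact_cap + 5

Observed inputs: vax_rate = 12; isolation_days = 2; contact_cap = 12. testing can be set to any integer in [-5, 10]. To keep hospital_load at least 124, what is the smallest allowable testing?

testing = 9

Substituting into the hospital_load equation gives hospital_load = 4*testing + 88.
Require 4*testing + 88 ≥ 124, so testing ≥ 9.
The smallest integer in [-5, 10] satisfying this is 9.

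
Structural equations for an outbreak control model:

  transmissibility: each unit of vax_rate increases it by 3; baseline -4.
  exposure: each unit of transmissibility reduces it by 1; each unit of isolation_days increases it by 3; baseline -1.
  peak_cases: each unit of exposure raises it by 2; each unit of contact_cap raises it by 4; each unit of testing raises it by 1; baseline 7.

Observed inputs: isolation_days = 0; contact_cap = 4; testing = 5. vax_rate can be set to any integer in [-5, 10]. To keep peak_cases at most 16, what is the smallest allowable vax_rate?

Substituting into the exposure equation gives exposure = -3*vax_rate + 3.
This gives peak_cases = -6*vax_rate + 34.
Require -6*vax_rate + 34 ≤ 16, so vax_rate ≥ 3.
The smallest integer in [-5, 10] satisfying this is 3.

vax_rate = 3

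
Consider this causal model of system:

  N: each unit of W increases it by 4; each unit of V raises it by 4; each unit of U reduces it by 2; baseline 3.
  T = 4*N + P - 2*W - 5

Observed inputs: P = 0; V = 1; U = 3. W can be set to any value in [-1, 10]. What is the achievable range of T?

-15 to 139

Substituting into the N equation gives N = 4*W + 1.
This gives T = 14*W - 1.
Linear in W, so extremes are at the endpoints: W = -1 gives T = -15; W = 10 gives T = 139.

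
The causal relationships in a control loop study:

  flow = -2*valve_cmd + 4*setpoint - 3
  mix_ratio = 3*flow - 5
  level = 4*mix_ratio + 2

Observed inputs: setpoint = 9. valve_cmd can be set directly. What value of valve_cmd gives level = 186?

valve_cmd = 8

Substituting into the flow equation gives flow = -2*valve_cmd + 33.
This gives mix_ratio = -6*valve_cmd + 94.
level becomes -24*valve_cmd + 378.
Solve -24*valve_cmd + 378 = 186: valve_cmd = (186 - 378) / -24 = 8.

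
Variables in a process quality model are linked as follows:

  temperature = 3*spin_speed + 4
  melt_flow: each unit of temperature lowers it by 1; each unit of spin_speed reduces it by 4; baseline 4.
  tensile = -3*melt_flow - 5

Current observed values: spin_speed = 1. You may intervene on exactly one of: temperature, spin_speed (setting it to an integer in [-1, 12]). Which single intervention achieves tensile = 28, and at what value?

set temperature = 11

Intervening on temperature: with other inputs at their observed values, tensile = 3*temperature - 5. Solving for 28 gives temperature = 11, within [-1, 12].
Intervening on spin_speed: tensile = 21*spin_speed - 5. Reaching 28 requires spin_speed = 11/7, not an integer.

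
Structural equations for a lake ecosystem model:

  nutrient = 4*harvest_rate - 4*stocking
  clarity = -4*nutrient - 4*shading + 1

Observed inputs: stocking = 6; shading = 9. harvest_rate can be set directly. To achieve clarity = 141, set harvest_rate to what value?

Substituting into the nutrient equation gives nutrient = 4*harvest_rate - 24.
Substituting into the clarity equation gives clarity = -16*harvest_rate + 61.
Solve -16*harvest_rate + 61 = 141: harvest_rate = (141 - 61) / -16 = -5.

harvest_rate = -5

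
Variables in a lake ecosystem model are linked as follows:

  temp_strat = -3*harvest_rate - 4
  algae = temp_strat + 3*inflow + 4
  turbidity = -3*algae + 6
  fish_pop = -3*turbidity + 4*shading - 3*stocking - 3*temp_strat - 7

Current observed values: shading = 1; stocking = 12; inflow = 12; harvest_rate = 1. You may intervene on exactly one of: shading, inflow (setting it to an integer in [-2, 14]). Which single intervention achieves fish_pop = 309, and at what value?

set shading = 13

Intervening on shading: with other inputs at their observed values, fish_pop = 4*shading + 257. Solving for 309 gives shading = 13, within [-2, 14].
Intervening on inflow: fish_pop = 27*inflow - 63. Reaching 309 requires inflow = 124/9, not an integer.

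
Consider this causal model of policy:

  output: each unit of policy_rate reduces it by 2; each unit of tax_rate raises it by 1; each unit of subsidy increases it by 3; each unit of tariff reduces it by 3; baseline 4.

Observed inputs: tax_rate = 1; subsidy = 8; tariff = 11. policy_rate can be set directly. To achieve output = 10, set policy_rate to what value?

policy_rate = -7

Substituting into the output equation gives output = -2*policy_rate - 4.
Solve -2*policy_rate - 4 = 10: policy_rate = (10 + 4) / -2 = -7.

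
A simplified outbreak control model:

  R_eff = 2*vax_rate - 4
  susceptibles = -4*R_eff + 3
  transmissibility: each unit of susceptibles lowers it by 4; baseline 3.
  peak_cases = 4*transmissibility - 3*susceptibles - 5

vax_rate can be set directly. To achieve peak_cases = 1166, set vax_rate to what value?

Substituting into the susceptibles equation gives susceptibles = -8*vax_rate + 19.
So transmissibility = 32*vax_rate - 73.
Substituting into the peak_cases equation gives peak_cases = 152*vax_rate - 354.
Solve 152*vax_rate - 354 = 1166: vax_rate = (1166 + 354) / 152 = 10.

vax_rate = 10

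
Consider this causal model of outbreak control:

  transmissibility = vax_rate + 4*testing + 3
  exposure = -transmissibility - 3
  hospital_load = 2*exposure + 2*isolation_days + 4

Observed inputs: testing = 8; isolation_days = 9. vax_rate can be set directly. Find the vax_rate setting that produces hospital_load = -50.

Substituting into the transmissibility equation gives transmissibility = vax_rate + 35.
Substituting into the exposure equation gives exposure = -vax_rate - 38.
Substituting into the hospital_load equation gives hospital_load = -2*vax_rate - 54.
Solve -2*vax_rate - 54 = -50: vax_rate = (-50 + 54) / -2 = -2.

vax_rate = -2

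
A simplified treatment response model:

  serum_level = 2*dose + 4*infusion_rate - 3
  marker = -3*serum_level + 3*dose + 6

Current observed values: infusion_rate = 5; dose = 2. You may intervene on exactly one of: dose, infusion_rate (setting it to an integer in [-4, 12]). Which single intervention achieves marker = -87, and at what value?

Intervening on dose: marker = -3*dose - 45. Reaching -87 requires dose = 14, outside [-4, 12].
Intervening on infusion_rate: with other inputs at their observed values, marker = -12*infusion_rate + 9. Solving for -87 gives infusion_rate = 8, within [-4, 12].

set infusion_rate = 8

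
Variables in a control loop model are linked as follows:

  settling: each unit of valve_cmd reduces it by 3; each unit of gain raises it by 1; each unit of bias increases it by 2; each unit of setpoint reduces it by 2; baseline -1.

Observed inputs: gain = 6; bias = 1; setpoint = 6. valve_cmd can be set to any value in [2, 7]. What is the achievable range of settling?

-26 to -11

Substituting into the settling equation gives settling = -3*valve_cmd - 5.
Linear in valve_cmd, so extremes are at the endpoints: valve_cmd = 2 gives settling = -11; valve_cmd = 7 gives settling = -26.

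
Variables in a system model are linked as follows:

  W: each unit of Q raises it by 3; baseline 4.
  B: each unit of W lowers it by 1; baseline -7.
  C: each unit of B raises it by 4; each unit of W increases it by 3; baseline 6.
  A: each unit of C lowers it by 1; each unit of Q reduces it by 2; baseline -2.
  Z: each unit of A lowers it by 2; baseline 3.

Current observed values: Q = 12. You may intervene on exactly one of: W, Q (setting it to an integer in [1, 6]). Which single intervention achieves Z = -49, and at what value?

set Q = 2

Intervening on W: Z = -2*W + 11. Reaching -49 requires W = 30, outside [1, 6].
Intervening on Q: with other inputs at their observed values, Z = -2*Q - 45. Solving for -49 gives Q = 2, within [1, 6].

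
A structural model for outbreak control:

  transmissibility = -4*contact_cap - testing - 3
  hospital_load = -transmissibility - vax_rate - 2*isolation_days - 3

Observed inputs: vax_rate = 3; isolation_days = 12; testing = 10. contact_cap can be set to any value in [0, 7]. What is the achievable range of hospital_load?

Substituting into the transmissibility equation gives transmissibility = -4*contact_cap - 13.
This gives hospital_load = 4*contact_cap - 17.
Linear in contact_cap, so extremes are at the endpoints: contact_cap = 0 gives hospital_load = -17; contact_cap = 7 gives hospital_load = 11.

-17 to 11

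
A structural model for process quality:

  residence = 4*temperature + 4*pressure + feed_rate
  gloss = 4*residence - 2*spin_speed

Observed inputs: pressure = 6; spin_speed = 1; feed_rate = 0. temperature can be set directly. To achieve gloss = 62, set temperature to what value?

Substituting into the residence equation gives residence = 4*temperature + 24.
gloss becomes 16*temperature + 94.
Solve 16*temperature + 94 = 62: temperature = (62 - 94) / 16 = -2.

temperature = -2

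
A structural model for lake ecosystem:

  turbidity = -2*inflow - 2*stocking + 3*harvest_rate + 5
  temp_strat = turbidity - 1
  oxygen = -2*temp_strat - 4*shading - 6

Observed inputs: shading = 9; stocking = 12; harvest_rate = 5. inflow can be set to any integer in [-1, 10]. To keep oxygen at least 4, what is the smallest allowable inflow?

inflow = 9

Substituting into the turbidity equation gives turbidity = -2*inflow - 4.
Substituting into the temp_strat equation gives temp_strat = -2*inflow - 5.
So oxygen = 4*inflow - 32.
Require 4*inflow - 32 ≥ 4, so inflow ≥ 9.
The smallest integer in [-1, 10] satisfying this is 9.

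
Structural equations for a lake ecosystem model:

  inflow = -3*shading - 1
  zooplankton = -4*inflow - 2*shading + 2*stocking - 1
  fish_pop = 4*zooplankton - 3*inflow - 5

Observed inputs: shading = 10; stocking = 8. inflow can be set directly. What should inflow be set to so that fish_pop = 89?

Intervening on inflow fixes its value directly, overriding its dependence on shading.
Substituting into the zooplankton equation gives zooplankton = -4*inflow - 5.
fish_pop becomes -19*inflow - 25.
Solve -19*inflow - 25 = 89: inflow = (89 + 25) / -19 = -6.

inflow = -6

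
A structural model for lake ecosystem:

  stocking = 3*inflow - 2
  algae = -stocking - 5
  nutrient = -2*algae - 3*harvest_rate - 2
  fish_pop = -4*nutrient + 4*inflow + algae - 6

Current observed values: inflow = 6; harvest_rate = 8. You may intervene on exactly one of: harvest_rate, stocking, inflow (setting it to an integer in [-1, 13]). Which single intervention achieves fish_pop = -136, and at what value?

set inflow = 9

Intervening on harvest_rate: fish_pop = 12*harvest_rate - 163. Reaching -136 requires harvest_rate = 9/4, not an integer.
Intervening on stocking: fish_pop = -9*stocking + 77. Reaching -136 requires stocking = 71/3, not an integer.
Intervening on inflow: with other inputs at their observed values, fish_pop = -23*inflow + 71. Solving for -136 gives inflow = 9, within [-1, 13].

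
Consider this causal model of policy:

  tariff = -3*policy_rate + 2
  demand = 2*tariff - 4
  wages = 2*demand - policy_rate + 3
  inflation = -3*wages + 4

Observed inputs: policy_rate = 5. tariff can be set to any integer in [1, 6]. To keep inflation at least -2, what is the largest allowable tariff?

Intervening on tariff fixes its value directly, overriding its dependence on policy_rate.
Substituting into the wages equation gives wages = 4*tariff - 10.
So inflation = -12*tariff + 34.
Require -12*tariff + 34 ≥ -2, so tariff ≤ 3.
The largest integer in [1, 6] satisfying this is 3.

tariff = 3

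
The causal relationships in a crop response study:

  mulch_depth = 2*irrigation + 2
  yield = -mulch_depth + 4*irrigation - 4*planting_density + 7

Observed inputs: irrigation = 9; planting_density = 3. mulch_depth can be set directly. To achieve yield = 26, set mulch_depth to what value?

Intervening on mulch_depth fixes its value directly, overriding its dependence on irrigation.
Substituting into the yield equation gives yield = -mulch_depth + 31.
Solve -mulch_depth + 31 = 26: mulch_depth = (26 - 31) / -1 = 5.

mulch_depth = 5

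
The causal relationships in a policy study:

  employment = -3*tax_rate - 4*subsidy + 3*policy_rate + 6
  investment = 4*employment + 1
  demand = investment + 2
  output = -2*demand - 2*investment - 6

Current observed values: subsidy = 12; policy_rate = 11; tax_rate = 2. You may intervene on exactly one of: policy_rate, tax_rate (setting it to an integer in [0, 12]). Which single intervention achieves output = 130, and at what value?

Intervening on policy_rate: output = -48*policy_rate + 754. Reaching 130 requires policy_rate = 13, outside [0, 12].
Intervening on tax_rate: with other inputs at their observed values, output = 48*tax_rate + 130. Solving for 130 gives tax_rate = 0, within [0, 12].

set tax_rate = 0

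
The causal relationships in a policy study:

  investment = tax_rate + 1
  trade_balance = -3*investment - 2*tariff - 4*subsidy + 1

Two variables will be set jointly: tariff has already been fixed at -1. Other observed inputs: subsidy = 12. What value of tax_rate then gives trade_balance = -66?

With tariff held at -1:
Substituting into the trade_balance equation gives trade_balance = -3*tax_rate - 48.
Solve -3*tax_rate - 48 = -66: tax_rate = (-66 + 48) / -3 = 6.

tax_rate = 6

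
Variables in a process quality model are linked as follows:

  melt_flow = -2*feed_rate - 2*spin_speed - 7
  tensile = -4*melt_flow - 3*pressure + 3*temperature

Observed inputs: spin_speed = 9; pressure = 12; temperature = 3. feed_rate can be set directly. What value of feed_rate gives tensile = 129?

Substituting into the melt_flow equation gives melt_flow = -2*feed_rate - 25.
This gives tensile = 8*feed_rate + 73.
Solve 8*feed_rate + 73 = 129: feed_rate = (129 - 73) / 8 = 7.

feed_rate = 7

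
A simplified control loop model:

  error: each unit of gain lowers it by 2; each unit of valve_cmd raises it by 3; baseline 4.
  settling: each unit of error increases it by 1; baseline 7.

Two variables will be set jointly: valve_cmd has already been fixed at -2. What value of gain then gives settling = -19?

With valve_cmd held at -2:
Substituting into the error equation gives error = -2*gain - 2.
settling becomes -2*gain + 5.
Solve -2*gain + 5 = -19: gain = (-19 - 5) / -2 = 12.

gain = 12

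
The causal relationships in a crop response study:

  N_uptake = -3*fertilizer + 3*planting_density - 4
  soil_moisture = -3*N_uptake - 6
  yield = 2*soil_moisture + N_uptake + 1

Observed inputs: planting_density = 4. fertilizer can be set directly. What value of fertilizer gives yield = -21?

fertilizer = 2

Substituting into the N_uptake equation gives N_uptake = -3*fertilizer + 8.
Substituting into the soil_moisture equation gives soil_moisture = 9*fertilizer - 30.
Substituting into the yield equation gives yield = 15*fertilizer - 51.
Solve 15*fertilizer - 51 = -21: fertilizer = (-21 + 51) / 15 = 2.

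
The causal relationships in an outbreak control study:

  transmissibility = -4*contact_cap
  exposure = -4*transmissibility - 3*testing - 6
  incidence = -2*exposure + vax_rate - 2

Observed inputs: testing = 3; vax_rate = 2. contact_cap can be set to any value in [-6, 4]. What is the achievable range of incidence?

Substituting into the exposure equation gives exposure = 16*contact_cap - 15.
Substituting into the incidence equation gives incidence = -32*contact_cap + 30.
Linear in contact_cap, so extremes are at the endpoints: contact_cap = -6 gives incidence = 222; contact_cap = 4 gives incidence = -98.

-98 to 222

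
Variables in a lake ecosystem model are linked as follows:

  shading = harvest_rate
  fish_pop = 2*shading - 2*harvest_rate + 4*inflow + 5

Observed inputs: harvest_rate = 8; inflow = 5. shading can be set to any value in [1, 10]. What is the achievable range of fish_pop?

Intervening on shading fixes its value directly, overriding its dependence on harvest_rate.
Substituting into the fish_pop equation gives fish_pop = 2*shading + 9.
Linear in shading, so extremes are at the endpoints: shading = 1 gives fish_pop = 11; shading = 10 gives fish_pop = 29.

11 to 29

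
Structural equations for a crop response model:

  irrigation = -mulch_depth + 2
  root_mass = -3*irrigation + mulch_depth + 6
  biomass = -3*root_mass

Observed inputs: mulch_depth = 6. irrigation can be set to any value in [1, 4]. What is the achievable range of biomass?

-27 to 0

Intervening on irrigation fixes its value directly, overriding its dependence on mulch_depth.
Substituting into the root_mass equation gives root_mass = -3*irrigation + 12.
Substituting into the biomass equation gives biomass = 9*irrigation - 36.
Linear in irrigation, so extremes are at the endpoints: irrigation = 1 gives biomass = -27; irrigation = 4 gives biomass = 0.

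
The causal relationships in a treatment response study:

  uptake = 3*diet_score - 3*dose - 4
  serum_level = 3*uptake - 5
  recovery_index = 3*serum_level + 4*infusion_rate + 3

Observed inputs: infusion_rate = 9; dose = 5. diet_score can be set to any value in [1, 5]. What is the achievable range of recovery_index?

Substituting into the uptake equation gives uptake = 3*diet_score - 19.
Substituting into the serum_level equation gives serum_level = 9*diet_score - 62.
So recovery_index = 27*diet_score - 147.
Linear in diet_score, so extremes are at the endpoints: diet_score = 1 gives recovery_index = -120; diet_score = 5 gives recovery_index = -12.

-120 to -12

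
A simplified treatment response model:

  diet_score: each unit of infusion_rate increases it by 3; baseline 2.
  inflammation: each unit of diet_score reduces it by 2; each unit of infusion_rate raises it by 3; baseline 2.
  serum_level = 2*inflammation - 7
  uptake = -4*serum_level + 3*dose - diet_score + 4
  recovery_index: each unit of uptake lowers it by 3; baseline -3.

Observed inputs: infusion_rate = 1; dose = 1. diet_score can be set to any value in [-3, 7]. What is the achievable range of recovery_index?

Intervening on diet_score fixes its value directly, overriding its dependence on infusion_rate.
Substituting into the inflammation equation gives inflammation = -2*diet_score + 5.
Substituting into the serum_level equation gives serum_level = -4*diet_score + 3.
So uptake = 15*diet_score - 5.
Substituting into the recovery_index equation gives recovery_index = -45*diet_score + 12.
Linear in diet_score, so extremes are at the endpoints: diet_score = -3 gives recovery_index = 147; diet_score = 7 gives recovery_index = -303.

-303 to 147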